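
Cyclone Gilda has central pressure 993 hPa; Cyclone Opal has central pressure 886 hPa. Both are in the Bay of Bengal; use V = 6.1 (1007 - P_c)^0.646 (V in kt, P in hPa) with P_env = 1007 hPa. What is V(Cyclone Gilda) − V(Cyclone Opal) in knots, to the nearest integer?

-102 kt

Cyclone Gilda: ΔP = 14; V ≈ 6.1 × 14^0.646 ≈ 33.55 kt.
Cyclone Opal: ΔP = 121; V ≈ 6.1 × 121^0.646 ≈ 135.15 kt.
Difference ≈ 33.55 − 135.15 = -101.60 → -102 kt.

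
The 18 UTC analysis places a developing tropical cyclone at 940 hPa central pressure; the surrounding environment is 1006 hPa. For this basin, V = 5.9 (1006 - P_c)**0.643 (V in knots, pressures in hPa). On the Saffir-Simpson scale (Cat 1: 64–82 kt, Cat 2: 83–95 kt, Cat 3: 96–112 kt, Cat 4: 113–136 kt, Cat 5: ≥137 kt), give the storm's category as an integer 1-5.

ΔP = 1006 − 940 = 66 hPa.
V ≈ 5.9 × 66^0.643 = 5.9 × 14.79 ≈ 87 kt.
87 kt falls in the Category 2 band.

2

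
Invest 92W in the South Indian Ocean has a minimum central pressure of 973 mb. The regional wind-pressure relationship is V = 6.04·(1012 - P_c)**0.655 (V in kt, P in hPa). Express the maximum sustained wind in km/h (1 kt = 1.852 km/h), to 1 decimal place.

ΔP = 1012 − 973 = 39 mb.
V ≈ 6.04 × 39^0.655 = 6.04 × 11.019 ≈ 66.556 kt.
66.556 × 1.852 ≈ 123.26 km/h → 123.3 km/h.

123.3 km/h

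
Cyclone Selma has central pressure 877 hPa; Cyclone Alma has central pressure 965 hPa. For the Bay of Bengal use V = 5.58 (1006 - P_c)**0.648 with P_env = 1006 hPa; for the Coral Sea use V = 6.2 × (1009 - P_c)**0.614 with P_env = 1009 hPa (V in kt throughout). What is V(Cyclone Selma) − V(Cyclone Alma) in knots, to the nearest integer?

Cyclone Selma: ΔP = 129; V ≈ 5.58 × 129^0.648 ≈ 130.11 kt.
Cyclone Alma: ΔP = 44; V ≈ 6.2 × 44^0.614 ≈ 63.31 kt.
Difference ≈ 130.11 − 63.31 = 66.80 → 67 kt.

67 kt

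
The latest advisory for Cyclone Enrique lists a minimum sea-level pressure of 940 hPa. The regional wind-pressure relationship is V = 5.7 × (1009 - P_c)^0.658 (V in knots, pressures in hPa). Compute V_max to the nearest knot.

92 kt

ΔP = 1009 − 940 = 69 hPa.
69^0.658 ≈ 16.217.
V ≈ 5.7 × 16.217 ≈ 92.4 kt.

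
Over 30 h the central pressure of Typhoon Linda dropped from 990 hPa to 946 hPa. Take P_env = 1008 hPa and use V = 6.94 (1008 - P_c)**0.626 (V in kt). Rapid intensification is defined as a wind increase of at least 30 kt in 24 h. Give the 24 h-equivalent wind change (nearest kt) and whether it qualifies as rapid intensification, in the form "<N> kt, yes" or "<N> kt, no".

40 kt, yes

V₁: ΔP = 18, V ≈ 6.94 × 18^0.626 ≈ 42.38 kt.
V₂: ΔP = 62, V ≈ 6.94 × 62^0.626 ≈ 91.92 kt.
ΔV over 30 h = 49.54 kt → 24 h equivalent = 49.54 × 24/30 ≈ 39.63 kt.
40 kt ≥ 30 kt ⇒ rapid intensification.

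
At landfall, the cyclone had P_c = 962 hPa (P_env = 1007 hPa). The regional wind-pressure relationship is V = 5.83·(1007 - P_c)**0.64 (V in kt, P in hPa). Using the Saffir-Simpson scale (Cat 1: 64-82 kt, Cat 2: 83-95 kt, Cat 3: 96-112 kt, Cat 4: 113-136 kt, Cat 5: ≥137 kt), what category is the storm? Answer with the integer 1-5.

ΔP = 1007 − 962 = 45 hPa.
V ≈ 5.83 × 45^0.64 = 5.83 × 11.43 ≈ 67 kt.
67 kt falls in the Category 1 band.

1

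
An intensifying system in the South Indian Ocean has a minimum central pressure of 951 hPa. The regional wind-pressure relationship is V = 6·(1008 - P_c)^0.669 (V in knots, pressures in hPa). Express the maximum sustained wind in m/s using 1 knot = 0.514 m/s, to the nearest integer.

ΔP = 1008 − 951 = 57 hPa.
V ≈ 6 × 57^0.669 = 6 × 14.951 ≈ 89.708 kt.
89.708 × 0.514 ≈ 46.11 m/s → 46 m/s.

46 m/s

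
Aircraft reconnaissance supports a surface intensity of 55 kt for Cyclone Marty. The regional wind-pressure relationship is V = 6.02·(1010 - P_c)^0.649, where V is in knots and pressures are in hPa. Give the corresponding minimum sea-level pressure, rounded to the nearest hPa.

ΔP = (V / 6.02)^(1/0.649) = (55/6.02)^1.541.
55/6.02 = 9.136; 9.136^1.541 ≈ 30.23 hPa.
P_c = 1010 − 30.23 = 979.77 ≈ 980 hPa.

980 hPa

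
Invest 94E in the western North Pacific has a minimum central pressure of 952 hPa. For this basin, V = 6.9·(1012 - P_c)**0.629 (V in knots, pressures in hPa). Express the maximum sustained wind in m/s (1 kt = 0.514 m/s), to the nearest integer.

47 m/s

ΔP = 1012 − 952 = 60 hPa.
V ≈ 6.9 × 60^0.629 = 6.9 × 13.136 ≈ 90.637 kt.
90.637 × 0.514 ≈ 46.59 m/s → 47 m/s.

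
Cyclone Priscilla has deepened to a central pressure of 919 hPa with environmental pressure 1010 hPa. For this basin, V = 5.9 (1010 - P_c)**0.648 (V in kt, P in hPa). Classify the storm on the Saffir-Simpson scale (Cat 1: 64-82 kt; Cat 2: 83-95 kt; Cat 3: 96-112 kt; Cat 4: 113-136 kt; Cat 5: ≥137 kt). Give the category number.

3

ΔP = 1010 − 919 = 91 hPa.
V ≈ 5.9 × 91^0.648 = 5.9 × 18.60 ≈ 110 kt.
110 kt falls in the Category 3 band.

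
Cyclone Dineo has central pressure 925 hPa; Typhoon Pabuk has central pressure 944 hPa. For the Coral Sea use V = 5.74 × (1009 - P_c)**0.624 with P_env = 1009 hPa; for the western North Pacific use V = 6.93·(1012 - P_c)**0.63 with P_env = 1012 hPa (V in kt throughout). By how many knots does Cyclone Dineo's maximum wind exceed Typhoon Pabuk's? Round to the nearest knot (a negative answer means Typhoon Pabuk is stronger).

Cyclone Dineo: ΔP = 84; V ≈ 5.74 × 84^0.624 ≈ 91.13 kt.
Typhoon Pabuk: ΔP = 68; V ≈ 6.93 × 68^0.63 ≈ 98.90 kt.
Difference ≈ 91.13 − 98.90 = -7.77 → -8 kt.

-8 kt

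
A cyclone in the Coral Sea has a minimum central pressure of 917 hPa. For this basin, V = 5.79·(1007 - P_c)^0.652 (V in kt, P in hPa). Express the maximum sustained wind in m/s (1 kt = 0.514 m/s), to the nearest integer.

ΔP = 1007 − 917 = 90 hPa.
V ≈ 5.79 × 90^0.652 = 5.79 × 18.800 ≈ 108.854 kt.
108.854 × 0.514 ≈ 55.95 m/s → 56 m/s.

56 m/s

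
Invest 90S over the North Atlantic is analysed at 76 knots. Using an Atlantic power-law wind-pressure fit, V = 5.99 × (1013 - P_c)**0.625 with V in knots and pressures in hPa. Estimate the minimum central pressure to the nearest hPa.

955 hPa

ΔP = (V / 5.99)^(1/0.625) = (76/5.99)^1.600.
76/5.99 = 12.688; 12.688^1.600 ≈ 58.27 hPa.
P_c = 1013 − 58.27 = 954.73 ≈ 955 hPa.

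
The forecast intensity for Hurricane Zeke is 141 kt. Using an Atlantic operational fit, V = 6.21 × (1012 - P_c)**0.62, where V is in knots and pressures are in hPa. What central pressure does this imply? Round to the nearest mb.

858 mb

ΔP = (V / 6.21)^(1/0.62) = (141/6.21)^1.613.
141/6.21 = 22.705; 22.705^1.613 ≈ 153.92 mb.
P_c = 1012 − 153.92 = 858.08 ≈ 858 mb.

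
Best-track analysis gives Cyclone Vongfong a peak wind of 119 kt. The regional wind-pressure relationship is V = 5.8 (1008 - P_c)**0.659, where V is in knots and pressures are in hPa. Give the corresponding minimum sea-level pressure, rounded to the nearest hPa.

910 hPa

ΔP = (V / 5.8)^(1/0.659) = (119/5.8)^1.517.
119/5.8 = 20.517; 20.517^1.517 ≈ 97.97 hPa.
P_c = 1008 − 97.97 = 910.03 ≈ 910 hPa.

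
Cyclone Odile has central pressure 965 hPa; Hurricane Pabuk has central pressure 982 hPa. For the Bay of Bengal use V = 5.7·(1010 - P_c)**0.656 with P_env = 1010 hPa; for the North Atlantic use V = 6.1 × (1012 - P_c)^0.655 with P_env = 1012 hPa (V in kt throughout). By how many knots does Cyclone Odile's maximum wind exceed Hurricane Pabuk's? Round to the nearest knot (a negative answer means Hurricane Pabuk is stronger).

13 kt

Cyclone Odile: ΔP = 45; V ≈ 5.7 × 45^0.656 ≈ 69.24 kt.
Hurricane Pabuk: ΔP = 30; V ≈ 6.1 × 30^0.655 ≈ 56.60 kt.
Difference ≈ 69.24 − 56.60 = 12.64 → 13 kt.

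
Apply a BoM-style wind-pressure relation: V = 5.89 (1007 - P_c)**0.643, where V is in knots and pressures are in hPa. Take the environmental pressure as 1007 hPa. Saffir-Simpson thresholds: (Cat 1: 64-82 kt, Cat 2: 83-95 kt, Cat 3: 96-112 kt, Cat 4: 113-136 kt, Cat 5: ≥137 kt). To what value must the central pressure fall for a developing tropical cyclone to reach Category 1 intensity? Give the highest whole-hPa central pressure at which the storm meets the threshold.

966 hPa

Category 1 begins at V = 64 kt.
Required ΔP = (64/5.89)^(1/0.643) = 10.866^1.555 ≈ 40.86 hPa.
P_c ≤ 1007 − 40.86 = 966.14, so the highest integer P_c is 966 hPa.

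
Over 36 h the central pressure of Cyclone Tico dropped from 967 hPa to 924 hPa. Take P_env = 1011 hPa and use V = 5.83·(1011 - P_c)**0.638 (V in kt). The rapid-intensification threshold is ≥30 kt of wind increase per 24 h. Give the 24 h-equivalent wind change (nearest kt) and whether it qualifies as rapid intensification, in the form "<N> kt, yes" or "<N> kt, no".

V₁: ΔP = 44, V ≈ 5.83 × 44^0.638 ≈ 65.19 kt.
V₂: ΔP = 87, V ≈ 5.83 × 87^0.638 ≈ 100.71 kt.
ΔV over 36 h = 35.52 kt → 24 h equivalent = 35.52 × 24/36 ≈ 23.68 kt.
24 kt < 30 kt ⇒ not rapid intensification.

24 kt, no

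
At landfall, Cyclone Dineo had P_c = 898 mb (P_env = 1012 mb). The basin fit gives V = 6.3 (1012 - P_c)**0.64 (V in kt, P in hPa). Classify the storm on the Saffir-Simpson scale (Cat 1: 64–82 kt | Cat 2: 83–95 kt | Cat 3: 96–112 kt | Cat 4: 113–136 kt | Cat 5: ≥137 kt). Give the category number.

ΔP = 1012 − 898 = 114 mb.
V ≈ 6.3 × 114^0.64 = 6.3 × 20.72 ≈ 131 kt.
131 kt falls in the Category 4 band.

4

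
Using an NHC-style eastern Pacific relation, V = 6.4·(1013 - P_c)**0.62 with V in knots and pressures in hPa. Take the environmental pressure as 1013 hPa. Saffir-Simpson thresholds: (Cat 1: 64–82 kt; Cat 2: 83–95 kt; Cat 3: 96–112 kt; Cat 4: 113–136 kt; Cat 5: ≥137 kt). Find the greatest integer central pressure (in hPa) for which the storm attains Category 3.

Category 3 begins at V = 96 kt.
Required ΔP = (96/6.4)^(1/0.62) = 15.000^1.613 ≈ 78.87 hPa.
P_c ≤ 1013 − 78.87 = 934.13, so the highest integer P_c is 934 hPa.

934 hPa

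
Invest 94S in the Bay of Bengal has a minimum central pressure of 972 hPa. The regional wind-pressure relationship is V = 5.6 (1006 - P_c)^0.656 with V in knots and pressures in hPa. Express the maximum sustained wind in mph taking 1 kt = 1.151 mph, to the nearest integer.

ΔP = 1006 − 972 = 34 hPa.
V ≈ 5.6 × 34^0.656 = 5.6 × 10.108 ≈ 56.603 kt.
56.603 × 1.151 ≈ 65.15 mph → 65 mph.

65 mph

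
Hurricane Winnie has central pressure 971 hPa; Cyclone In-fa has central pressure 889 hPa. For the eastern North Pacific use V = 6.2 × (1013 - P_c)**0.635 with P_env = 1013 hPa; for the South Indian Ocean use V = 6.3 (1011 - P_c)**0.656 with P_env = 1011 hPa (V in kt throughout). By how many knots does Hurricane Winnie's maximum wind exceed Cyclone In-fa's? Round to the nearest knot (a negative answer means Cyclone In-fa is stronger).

Hurricane Winnie: ΔP = 42; V ≈ 6.2 × 42^0.635 ≈ 66.55 kt.
Cyclone In-fa: ΔP = 122; V ≈ 6.3 × 122^0.656 ≈ 147.23 kt.
Difference ≈ 66.55 − 147.23 = -80.68 → -81 kt.

-81 kt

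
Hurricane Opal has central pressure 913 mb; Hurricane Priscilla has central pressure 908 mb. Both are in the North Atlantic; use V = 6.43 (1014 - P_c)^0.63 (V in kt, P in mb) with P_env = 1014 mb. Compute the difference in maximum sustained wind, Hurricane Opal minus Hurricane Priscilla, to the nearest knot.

-4 kt

Hurricane Opal: ΔP = 101; V ≈ 6.43 × 101^0.63 ≈ 117.74 kt.
Hurricane Priscilla: ΔP = 106; V ≈ 6.43 × 106^0.63 ≈ 121.38 kt.
Difference ≈ 117.74 − 121.38 = -3.64 → -4 kt.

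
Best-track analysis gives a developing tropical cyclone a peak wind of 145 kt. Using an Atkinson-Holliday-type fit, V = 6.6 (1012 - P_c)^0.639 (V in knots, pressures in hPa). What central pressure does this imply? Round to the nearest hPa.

ΔP = (V / 6.6)^(1/0.639) = (145/6.6)^1.565.
145/6.6 = 21.970; 21.970^1.565 ≈ 125.86 hPa.
P_c = 1012 − 125.86 = 886.14 ≈ 886 hPa.

886 hPa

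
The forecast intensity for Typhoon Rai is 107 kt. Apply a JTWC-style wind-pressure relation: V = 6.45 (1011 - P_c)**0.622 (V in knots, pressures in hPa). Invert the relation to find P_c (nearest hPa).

ΔP = (V / 6.45)^(1/0.622) = (107/6.45)^1.608.
107/6.45 = 16.589; 16.589^1.608 ≈ 91.44 hPa.
P_c = 1011 − 91.44 = 919.56 ≈ 920 hPa.

920 hPa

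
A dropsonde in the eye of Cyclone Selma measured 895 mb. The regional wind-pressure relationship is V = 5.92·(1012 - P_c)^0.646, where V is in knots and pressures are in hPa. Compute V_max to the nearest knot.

ΔP = 1012 − 895 = 117 mb.
117^0.646 ≈ 21.679.
V ≈ 5.92 × 21.679 ≈ 128.3 kt.

128 kt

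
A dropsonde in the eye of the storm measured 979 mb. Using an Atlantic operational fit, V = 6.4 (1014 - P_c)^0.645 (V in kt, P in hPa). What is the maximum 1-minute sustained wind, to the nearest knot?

63 kt

ΔP = 1014 − 979 = 35 mb.
35^0.645 ≈ 9.907.
V ≈ 6.4 × 9.907 ≈ 63.4 kt.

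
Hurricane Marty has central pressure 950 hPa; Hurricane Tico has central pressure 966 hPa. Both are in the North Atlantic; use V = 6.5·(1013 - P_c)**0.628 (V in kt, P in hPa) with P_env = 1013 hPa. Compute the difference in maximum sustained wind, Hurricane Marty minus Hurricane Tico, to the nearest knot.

Hurricane Marty: ΔP = 63; V ≈ 6.5 × 63^0.628 ≈ 87.68 kt.
Hurricane Tico: ΔP = 47; V ≈ 6.5 × 47^0.628 ≈ 72.94 kt.
Difference ≈ 87.68 − 72.94 = 14.74 → 15 kt.

15 kt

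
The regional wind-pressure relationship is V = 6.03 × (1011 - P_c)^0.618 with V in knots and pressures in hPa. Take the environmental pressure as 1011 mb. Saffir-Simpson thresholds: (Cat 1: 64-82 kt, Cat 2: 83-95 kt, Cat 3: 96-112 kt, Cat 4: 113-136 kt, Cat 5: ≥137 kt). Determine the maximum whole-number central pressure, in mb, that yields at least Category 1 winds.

Category 1 begins at V = 64 kt.
Required ΔP = (64/6.03)^(1/0.618) = 10.614^1.618 ≈ 45.71 mb.
P_c ≤ 1011 − 45.71 = 965.29, so the highest integer P_c is 965 mb.

965 mb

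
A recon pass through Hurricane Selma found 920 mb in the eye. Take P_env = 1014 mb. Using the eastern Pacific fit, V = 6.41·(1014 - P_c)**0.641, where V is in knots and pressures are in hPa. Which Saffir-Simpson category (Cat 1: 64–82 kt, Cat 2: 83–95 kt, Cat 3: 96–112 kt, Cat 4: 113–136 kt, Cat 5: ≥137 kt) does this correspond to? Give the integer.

ΔP = 1014 − 920 = 94 mb.
V ≈ 6.41 × 94^0.641 = 6.41 × 18.40 ≈ 118 kt.
118 kt falls in the Category 4 band.

4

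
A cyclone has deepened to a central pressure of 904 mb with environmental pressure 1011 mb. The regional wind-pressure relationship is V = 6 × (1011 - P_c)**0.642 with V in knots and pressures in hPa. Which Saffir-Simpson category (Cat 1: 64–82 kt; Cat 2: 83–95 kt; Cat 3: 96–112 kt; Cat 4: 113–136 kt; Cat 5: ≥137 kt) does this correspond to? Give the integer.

4

ΔP = 1011 − 904 = 107 mb.
V ≈ 6 × 107^0.642 = 6 × 20.08 ≈ 121 kt.
121 kt falls in the Category 4 band.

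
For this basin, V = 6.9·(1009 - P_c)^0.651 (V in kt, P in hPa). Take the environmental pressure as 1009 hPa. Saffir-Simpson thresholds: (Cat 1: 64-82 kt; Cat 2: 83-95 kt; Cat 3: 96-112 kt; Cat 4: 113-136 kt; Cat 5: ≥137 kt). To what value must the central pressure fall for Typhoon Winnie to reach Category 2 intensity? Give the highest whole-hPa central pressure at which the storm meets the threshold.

Category 2 begins at V = 83 kt.
Required ΔP = (83/6.9)^(1/0.651) = 12.029^1.536 ≈ 45.64 hPa.
P_c ≤ 1009 − 45.64 = 963.36, so the highest integer P_c is 963 hPa.

963 hPa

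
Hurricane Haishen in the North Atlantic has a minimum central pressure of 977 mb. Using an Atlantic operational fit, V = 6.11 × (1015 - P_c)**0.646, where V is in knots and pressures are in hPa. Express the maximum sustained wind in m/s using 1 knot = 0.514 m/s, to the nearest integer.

33 m/s

ΔP = 1015 − 977 = 38 mb.
V ≈ 6.11 × 38^0.646 = 6.11 × 10.484 ≈ 64.059 kt.
64.059 × 0.514 ≈ 32.93 m/s → 33 m/s.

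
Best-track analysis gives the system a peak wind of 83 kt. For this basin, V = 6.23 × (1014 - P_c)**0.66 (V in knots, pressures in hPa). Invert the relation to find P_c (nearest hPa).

963 hPa

ΔP = (V / 6.23)^(1/0.66) = (83/6.23)^1.515.
83/6.23 = 13.323; 13.323^1.515 ≈ 50.57 hPa.
P_c = 1014 − 50.57 = 963.43 ≈ 963 hPa.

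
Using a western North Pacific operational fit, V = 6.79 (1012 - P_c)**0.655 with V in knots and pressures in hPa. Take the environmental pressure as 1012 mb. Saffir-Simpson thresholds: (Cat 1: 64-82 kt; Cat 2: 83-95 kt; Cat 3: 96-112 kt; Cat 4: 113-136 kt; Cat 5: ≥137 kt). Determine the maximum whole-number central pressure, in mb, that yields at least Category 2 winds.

966 mb

Category 2 begins at V = 83 kt.
Required ΔP = (83/6.79)^(1/0.655) = 12.224^1.527 ≈ 45.69 mb.
P_c ≤ 1012 − 45.69 = 966.31, so the highest integer P_c is 966 mb.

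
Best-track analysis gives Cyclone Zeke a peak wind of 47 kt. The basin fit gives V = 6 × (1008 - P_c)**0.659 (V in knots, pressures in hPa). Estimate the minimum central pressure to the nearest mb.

ΔP = (V / 6)^(1/0.659) = (47/6)^1.517.
47/6 = 7.833; 7.833^1.517 ≈ 22.73 mb.
P_c = 1008 − 22.73 = 985.27 ≈ 985 mb.

985 mb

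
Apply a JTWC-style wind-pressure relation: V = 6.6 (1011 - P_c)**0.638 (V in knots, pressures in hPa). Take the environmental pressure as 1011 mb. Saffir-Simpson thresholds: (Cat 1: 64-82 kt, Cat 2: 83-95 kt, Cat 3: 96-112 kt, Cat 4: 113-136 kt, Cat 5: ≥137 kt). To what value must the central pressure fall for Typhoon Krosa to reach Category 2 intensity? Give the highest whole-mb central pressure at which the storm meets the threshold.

Category 2 begins at V = 83 kt.
Required ΔP = (83/6.6)^(1/0.638) = 12.576^1.567 ≈ 52.89 mb.
P_c ≤ 1011 − 52.89 = 958.11, so the highest integer P_c is 958 mb.

958 mb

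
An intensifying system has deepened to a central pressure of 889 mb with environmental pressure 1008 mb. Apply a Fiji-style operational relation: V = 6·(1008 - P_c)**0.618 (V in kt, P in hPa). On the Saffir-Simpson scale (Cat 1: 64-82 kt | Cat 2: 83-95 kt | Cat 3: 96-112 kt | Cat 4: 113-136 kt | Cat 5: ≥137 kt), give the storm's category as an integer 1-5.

4

ΔP = 1008 − 889 = 119 mb.
V ≈ 6 × 119^0.618 = 6 × 19.17 ≈ 115 kt.
115 kt falls in the Category 4 band.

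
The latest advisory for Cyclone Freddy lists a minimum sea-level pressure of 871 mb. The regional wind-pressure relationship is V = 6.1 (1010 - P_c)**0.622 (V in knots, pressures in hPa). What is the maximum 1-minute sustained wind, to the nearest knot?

ΔP = 1010 − 871 = 139 mb.
139^0.622 ≈ 21.526.
V ≈ 6.1 × 21.526 ≈ 131.3 kt.

131 kt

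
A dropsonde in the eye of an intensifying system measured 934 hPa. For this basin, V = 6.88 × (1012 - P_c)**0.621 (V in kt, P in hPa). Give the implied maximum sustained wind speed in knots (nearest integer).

103 kt

ΔP = 1012 − 934 = 78 hPa.
78^0.621 ≈ 14.962.
V ≈ 6.88 × 14.962 ≈ 102.9 kt.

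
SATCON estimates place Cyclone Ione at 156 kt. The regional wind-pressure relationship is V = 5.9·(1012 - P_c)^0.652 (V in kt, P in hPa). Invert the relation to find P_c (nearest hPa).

ΔP = (V / 5.9)^(1/0.652) = (156/5.9)^1.534.
156/5.9 = 26.441; 26.441^1.534 ≈ 151.84 hPa.
P_c = 1012 − 151.84 = 860.16 ≈ 860 hPa.

860 hPa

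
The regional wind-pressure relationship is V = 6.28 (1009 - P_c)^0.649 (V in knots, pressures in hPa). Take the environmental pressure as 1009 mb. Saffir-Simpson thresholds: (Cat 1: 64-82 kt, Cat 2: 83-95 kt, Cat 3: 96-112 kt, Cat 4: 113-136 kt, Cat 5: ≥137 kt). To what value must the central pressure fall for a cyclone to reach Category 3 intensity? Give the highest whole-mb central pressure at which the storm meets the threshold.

Category 3 begins at V = 96 kt.
Required ΔP = (96/6.28)^(1/0.649) = 15.287^1.541 ≈ 66.81 mb.
P_c ≤ 1009 − 66.81 = 942.19, so the highest integer P_c is 942 mb.

942 mb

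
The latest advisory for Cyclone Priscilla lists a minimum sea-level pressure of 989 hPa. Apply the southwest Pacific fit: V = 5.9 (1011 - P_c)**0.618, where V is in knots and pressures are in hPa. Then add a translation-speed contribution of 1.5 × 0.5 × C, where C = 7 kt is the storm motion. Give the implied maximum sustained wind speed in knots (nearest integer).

45 kt

ΔP = 1011 − 989 = 22 hPa.
22^0.618 ≈ 6.755.
V ≈ 5.9 × 6.755 ≈ 39.9 kt.
Translation term: 1.5 × 0.5 × 7 = 5.25 kt.
Corrected V ≈ 45.15 kt → 45 kt.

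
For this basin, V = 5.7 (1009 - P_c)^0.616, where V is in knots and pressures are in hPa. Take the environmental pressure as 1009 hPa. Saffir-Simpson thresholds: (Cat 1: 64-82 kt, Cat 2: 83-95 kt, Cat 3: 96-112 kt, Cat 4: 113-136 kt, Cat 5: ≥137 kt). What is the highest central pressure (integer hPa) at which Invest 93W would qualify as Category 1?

Category 1 begins at V = 64 kt.
Required ΔP = (64/5.7)^(1/0.616) = 11.228^1.623 ≈ 50.70 hPa.
P_c ≤ 1009 − 50.70 = 958.30, so the highest integer P_c is 958 hPa.

958 hPa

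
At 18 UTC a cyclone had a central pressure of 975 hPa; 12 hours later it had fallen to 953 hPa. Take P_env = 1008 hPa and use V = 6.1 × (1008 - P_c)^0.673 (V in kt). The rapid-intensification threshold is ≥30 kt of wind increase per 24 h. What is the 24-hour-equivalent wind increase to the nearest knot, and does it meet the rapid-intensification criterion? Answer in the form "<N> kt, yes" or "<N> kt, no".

53 kt, yes

V₁: ΔP = 33, V ≈ 6.1 × 33^0.673 ≈ 64.16 kt.
V₂: ΔP = 55, V ≈ 6.1 × 55^0.673 ≈ 90.49 kt.
ΔV over 12 h = 26.33 kt → 24 h equivalent = 26.33 × 24/12 ≈ 52.66 kt.
53 kt ≥ 30 kt ⇒ rapid intensification.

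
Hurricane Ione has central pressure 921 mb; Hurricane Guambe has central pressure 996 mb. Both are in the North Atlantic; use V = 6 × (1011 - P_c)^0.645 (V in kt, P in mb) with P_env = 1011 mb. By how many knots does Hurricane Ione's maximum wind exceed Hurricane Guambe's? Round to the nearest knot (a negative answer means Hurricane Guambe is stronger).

Hurricane Ione: ΔP = 90; V ≈ 6 × 90^0.645 ≈ 109.30 kt.
Hurricane Guambe: ΔP = 15; V ≈ 6 × 15^0.645 ≈ 34.41 kt.
Difference ≈ 109.30 − 34.41 = 74.89 → 75 kt.

75 kt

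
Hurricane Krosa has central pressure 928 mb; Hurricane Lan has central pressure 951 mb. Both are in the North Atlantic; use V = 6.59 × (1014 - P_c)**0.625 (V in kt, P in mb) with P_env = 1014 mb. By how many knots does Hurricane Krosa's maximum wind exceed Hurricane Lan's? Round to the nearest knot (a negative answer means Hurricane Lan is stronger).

19 kt

Hurricane Krosa: ΔP = 86; V ≈ 6.59 × 86^0.625 ≈ 106.65 kt.
Hurricane Lan: ΔP = 63; V ≈ 6.59 × 63^0.625 ≈ 87.80 kt.
Difference ≈ 106.65 − 87.80 = 18.85 → 19 kt.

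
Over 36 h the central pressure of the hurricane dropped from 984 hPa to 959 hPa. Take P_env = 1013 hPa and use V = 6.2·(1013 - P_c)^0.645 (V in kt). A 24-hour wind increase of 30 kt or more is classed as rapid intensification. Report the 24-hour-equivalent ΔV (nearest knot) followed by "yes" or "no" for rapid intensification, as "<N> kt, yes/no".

18 kt, no

V₁: ΔP = 29, V ≈ 6.2 × 29^0.645 ≈ 54.40 kt.
V₂: ΔP = 54, V ≈ 6.2 × 54^0.645 ≈ 81.24 kt.
ΔV over 36 h = 26.84 kt → 24 h equivalent = 26.84 × 24/36 ≈ 17.89 kt.
18 kt < 30 kt ⇒ not rapid intensification.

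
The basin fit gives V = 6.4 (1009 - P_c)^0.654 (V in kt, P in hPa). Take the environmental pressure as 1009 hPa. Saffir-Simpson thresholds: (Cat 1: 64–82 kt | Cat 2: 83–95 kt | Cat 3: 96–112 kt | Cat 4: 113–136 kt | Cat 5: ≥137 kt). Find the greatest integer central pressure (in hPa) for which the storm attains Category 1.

Category 1 begins at V = 64 kt.
Required ΔP = (64/6.4)^(1/0.654) = 10.000^1.529 ≈ 33.81 hPa.
P_c ≤ 1009 − 33.81 = 975.19, so the highest integer P_c is 975 hPa.

975 hPa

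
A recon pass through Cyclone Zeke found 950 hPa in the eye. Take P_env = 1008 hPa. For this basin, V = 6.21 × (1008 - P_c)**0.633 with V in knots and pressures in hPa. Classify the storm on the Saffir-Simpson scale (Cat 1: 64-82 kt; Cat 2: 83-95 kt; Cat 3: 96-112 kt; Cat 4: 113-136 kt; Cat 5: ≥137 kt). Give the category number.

1

ΔP = 1008 − 950 = 58 hPa.
V ≈ 6.21 × 58^0.633 = 6.21 × 13.07 ≈ 81 kt.
81 kt falls in the Category 1 band.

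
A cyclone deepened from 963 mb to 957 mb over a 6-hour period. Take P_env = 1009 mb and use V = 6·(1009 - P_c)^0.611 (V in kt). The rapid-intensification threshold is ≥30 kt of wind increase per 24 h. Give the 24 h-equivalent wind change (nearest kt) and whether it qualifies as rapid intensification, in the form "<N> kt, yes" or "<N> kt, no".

V₁: ΔP = 46, V ≈ 6 × 46^0.611 ≈ 62.24 kt.
V₂: ΔP = 52, V ≈ 6 × 52^0.611 ≈ 67.09 kt.
ΔV over 6 h = 4.85 kt → 24 h equivalent = 4.85 × 24/6 ≈ 19.40 kt.
19 kt < 30 kt ⇒ not rapid intensification.

19 kt, no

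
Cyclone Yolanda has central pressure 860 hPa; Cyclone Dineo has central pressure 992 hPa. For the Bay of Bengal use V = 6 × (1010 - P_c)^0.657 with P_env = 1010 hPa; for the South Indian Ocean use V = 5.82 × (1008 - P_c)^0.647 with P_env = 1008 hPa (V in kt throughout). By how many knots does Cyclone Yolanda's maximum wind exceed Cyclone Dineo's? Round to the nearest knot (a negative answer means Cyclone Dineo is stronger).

Cyclone Yolanda: ΔP = 150; V ≈ 6 × 150^0.657 ≈ 161.38 kt.
Cyclone Dineo: ΔP = 16; V ≈ 5.82 × 16^0.647 ≈ 34.99 kt.
Difference ≈ 161.38 − 34.99 = 126.39 → 126 kt.

126 kt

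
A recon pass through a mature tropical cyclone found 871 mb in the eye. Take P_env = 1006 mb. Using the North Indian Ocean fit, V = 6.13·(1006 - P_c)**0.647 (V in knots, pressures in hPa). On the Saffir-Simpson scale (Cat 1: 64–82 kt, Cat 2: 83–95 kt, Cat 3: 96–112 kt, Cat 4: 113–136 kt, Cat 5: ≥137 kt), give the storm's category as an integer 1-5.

5

ΔP = 1006 − 871 = 135 mb.
V ≈ 6.13 × 135^0.647 = 6.13 × 23.90 ≈ 146 kt.
146 kt falls in the Category 5 band.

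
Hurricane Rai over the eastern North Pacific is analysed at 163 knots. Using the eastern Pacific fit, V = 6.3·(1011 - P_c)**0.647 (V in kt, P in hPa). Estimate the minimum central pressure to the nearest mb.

858 mb

ΔP = (V / 6.3)^(1/0.647) = (163/6.3)^1.546.
163/6.3 = 25.873; 25.873^1.546 ≈ 152.65 mb.
P_c = 1011 − 152.65 = 858.35 ≈ 858 mb.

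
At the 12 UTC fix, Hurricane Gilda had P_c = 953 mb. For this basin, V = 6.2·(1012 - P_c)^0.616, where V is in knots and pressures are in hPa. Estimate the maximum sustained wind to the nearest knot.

76 kt

ΔP = 1012 − 953 = 59 mb.
59^0.616 ≈ 12.327.
V ≈ 6.2 × 12.327 ≈ 76.4 kt.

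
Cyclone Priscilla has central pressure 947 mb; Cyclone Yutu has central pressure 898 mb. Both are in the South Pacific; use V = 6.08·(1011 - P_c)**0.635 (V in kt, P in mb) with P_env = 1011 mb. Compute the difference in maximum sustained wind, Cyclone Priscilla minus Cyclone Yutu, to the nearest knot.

Cyclone Priscilla: ΔP = 64; V ≈ 6.08 × 64^0.635 ≈ 85.28 kt.
Cyclone Yutu: ΔP = 113; V ≈ 6.08 × 113^0.635 ≈ 122.35 kt.
Difference ≈ 85.28 − 122.35 = -37.07 → -37 kt.

-37 kt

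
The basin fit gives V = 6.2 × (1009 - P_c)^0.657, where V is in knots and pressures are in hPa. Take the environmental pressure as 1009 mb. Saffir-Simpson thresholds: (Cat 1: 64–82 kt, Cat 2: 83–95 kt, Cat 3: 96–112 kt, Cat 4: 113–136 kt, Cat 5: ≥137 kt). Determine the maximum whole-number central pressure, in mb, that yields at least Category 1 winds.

Category 1 begins at V = 64 kt.
Required ΔP = (64/6.2)^(1/0.657) = 10.323^1.522 ≈ 34.92 mb.
P_c ≤ 1009 − 34.92 = 974.08, so the highest integer P_c is 974 mb.

974 mb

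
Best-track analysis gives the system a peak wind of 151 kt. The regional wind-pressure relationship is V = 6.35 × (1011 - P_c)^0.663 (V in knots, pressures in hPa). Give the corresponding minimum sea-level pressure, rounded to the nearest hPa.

ΔP = (V / 6.35)^(1/0.663) = (151/6.35)^1.508.
151/6.35 = 23.780; 23.780^1.508 ≈ 119.05 hPa.
P_c = 1011 − 119.05 = 891.95 ≈ 892 hPa.

892 hPa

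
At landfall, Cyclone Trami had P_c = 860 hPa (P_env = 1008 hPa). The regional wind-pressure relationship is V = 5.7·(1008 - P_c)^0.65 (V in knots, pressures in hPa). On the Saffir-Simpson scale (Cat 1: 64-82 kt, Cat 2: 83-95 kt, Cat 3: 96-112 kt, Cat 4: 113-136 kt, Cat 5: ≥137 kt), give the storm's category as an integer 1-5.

ΔP = 1008 − 860 = 148 hPa.
V ≈ 5.7 × 148^0.65 = 5.7 × 25.74 ≈ 147 kt.
147 kt falls in the Category 5 band.

5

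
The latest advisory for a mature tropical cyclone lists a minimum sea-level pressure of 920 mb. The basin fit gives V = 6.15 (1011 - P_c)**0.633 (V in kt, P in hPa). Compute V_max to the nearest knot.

107 kt

ΔP = 1011 − 920 = 91 mb.
91^0.633 ≈ 17.381.
V ≈ 6.15 × 17.381 ≈ 106.9 kt.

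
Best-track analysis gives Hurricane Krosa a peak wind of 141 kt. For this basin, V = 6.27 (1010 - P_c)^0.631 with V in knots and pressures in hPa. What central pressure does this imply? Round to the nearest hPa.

ΔP = (V / 6.27)^(1/0.631) = (141/6.27)^1.585.
141/6.27 = 22.488; 22.488^1.585 ≈ 138.85 hPa.
P_c = 1010 − 138.85 = 871.15 ≈ 871 hPa.

871 hPa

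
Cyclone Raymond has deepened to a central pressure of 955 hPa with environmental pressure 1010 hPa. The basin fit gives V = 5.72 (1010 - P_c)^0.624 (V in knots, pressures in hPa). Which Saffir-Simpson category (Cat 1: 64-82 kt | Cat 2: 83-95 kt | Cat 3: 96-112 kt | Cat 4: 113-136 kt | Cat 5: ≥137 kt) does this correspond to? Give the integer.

ΔP = 1010 − 955 = 55 hPa.
V ≈ 5.72 × 55^0.624 = 5.72 × 12.19 ≈ 70 kt.
70 kt falls in the Category 1 band.

1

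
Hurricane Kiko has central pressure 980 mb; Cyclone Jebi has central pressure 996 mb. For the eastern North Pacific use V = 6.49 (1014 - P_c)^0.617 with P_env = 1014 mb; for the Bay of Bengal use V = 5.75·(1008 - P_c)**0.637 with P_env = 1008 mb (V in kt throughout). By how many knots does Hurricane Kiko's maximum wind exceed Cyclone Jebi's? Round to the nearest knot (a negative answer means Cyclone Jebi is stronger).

Hurricane Kiko: ΔP = 34; V ≈ 6.49 × 34^0.617 ≈ 57.17 kt.
Cyclone Jebi: ΔP = 12; V ≈ 5.75 × 12^0.637 ≈ 28.00 kt.
Difference ≈ 57.17 − 28.00 = 29.17 → 29 kt.

29 kt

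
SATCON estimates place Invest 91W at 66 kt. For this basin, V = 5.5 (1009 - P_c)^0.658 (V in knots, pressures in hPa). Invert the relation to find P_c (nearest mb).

ΔP = (V / 5.5)^(1/0.658) = (66/5.5)^1.520.
66/5.5 = 12.000; 12.000^1.520 ≈ 43.66 mb.
P_c = 1009 − 43.66 = 965.34 ≈ 965 mb.

965 mb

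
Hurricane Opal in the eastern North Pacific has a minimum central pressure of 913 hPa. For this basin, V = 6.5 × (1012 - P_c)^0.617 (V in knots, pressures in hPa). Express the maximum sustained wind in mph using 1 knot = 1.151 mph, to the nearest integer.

127 mph

ΔP = 1012 − 913 = 99 hPa.
V ≈ 6.5 × 99^0.617 = 6.5 × 17.034 ≈ 110.719 kt.
110.719 × 1.151 ≈ 127.44 mph → 127 mph.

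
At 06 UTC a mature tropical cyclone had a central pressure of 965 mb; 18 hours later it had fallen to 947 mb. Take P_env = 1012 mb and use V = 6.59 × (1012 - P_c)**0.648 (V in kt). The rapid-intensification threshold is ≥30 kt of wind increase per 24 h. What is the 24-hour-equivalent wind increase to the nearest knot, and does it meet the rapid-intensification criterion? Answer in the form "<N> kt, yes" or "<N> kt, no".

V₁: ΔP = 47, V ≈ 6.59 × 47^0.648 ≈ 79.87 kt.
V₂: ΔP = 65, V ≈ 6.59 × 65^0.648 ≈ 98.55 kt.
ΔV over 18 h = 18.68 kt → 24 h equivalent = 18.68 × 24/18 ≈ 24.91 kt.
25 kt < 30 kt ⇒ not rapid intensification.

25 kt, no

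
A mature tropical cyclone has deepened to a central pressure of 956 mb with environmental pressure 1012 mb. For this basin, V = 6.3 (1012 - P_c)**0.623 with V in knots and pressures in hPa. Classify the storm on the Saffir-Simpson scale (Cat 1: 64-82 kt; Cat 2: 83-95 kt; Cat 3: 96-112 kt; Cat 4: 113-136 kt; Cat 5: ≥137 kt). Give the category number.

ΔP = 1012 − 956 = 56 mb.
V ≈ 6.3 × 56^0.623 = 6.3 × 12.28 ≈ 77 kt.
77 kt falls in the Category 1 band.

1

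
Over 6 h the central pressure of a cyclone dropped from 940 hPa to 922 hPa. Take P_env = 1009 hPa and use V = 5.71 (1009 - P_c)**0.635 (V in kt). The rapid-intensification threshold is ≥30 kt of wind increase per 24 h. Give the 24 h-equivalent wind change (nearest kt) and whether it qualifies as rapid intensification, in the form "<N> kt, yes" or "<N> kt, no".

V₁: ΔP = 69, V ≈ 5.71 × 69^0.635 ≈ 84.01 kt.
V₂: ΔP = 87, V ≈ 5.71 × 87^0.635 ≈ 97.33 kt.
ΔV over 6 h = 13.32 kt → 24 h equivalent = 13.32 × 24/6 ≈ 53.28 kt.
53 kt ≥ 30 kt ⇒ rapid intensification.

53 kt, yes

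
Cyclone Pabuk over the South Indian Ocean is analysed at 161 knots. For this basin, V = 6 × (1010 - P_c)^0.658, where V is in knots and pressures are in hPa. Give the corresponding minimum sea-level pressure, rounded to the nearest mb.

862 mb

ΔP = (V / 6)^(1/0.658) = (161/6)^1.520.
161/6 = 26.833; 26.833^1.520 ≈ 148.33 mb.
P_c = 1010 − 148.33 = 861.67 ≈ 862 mb.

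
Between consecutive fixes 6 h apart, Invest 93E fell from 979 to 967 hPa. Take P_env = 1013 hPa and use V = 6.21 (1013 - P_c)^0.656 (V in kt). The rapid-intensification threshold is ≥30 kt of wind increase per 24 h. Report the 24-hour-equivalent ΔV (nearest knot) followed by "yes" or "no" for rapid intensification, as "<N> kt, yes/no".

55 kt, yes

V₁: ΔP = 34, V ≈ 6.21 × 34^0.656 ≈ 62.77 kt.
V₂: ΔP = 46, V ≈ 6.21 × 46^0.656 ≈ 76.54 kt.
ΔV over 6 h = 13.77 kt → 24 h equivalent = 13.77 × 24/6 ≈ 55.08 kt.
55 kt ≥ 30 kt ⇒ rapid intensification.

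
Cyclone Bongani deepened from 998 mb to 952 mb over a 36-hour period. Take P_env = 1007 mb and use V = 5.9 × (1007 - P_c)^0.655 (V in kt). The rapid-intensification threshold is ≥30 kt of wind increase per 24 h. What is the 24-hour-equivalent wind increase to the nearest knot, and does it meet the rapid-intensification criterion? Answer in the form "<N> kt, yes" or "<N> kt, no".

38 kt, yes

V₁: ΔP = 9, V ≈ 5.9 × 9^0.655 ≈ 24.88 kt.
V₂: ΔP = 55, V ≈ 5.9 × 55^0.655 ≈ 81.43 kt.
ΔV over 36 h = 56.55 kt → 24 h equivalent = 56.55 × 24/36 ≈ 37.70 kt.
38 kt ≥ 30 kt ⇒ rapid intensification.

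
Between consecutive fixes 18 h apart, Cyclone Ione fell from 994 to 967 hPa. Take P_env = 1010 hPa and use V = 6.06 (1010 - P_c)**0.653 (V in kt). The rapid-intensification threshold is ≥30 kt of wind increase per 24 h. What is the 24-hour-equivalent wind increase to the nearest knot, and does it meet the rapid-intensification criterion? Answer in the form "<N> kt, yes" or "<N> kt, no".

45 kt, yes

V₁: ΔP = 16, V ≈ 6.06 × 16^0.653 ≈ 37.05 kt.
V₂: ΔP = 43, V ≈ 6.06 × 43^0.653 ≈ 70.65 kt.
ΔV over 18 h = 33.60 kt → 24 h equivalent = 33.60 × 24/18 ≈ 44.80 kt.
45 kt ≥ 30 kt ⇒ rapid intensification.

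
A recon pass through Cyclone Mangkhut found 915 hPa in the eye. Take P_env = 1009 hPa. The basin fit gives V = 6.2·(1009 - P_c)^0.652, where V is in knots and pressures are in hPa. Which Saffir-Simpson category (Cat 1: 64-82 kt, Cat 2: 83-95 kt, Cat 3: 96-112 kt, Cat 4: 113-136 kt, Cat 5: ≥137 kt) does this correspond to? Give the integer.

4

ΔP = 1009 − 915 = 94 hPa.
V ≈ 6.2 × 94^0.652 = 6.2 × 19.34 ≈ 120 kt.
120 kt falls in the Category 4 band.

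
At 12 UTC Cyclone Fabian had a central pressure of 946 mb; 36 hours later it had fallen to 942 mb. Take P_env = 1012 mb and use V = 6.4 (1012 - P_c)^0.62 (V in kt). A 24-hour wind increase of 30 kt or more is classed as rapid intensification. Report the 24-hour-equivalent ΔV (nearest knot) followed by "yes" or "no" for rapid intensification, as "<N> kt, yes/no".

V₁: ΔP = 66, V ≈ 6.4 × 66^0.62 ≈ 85.96 kt.
V₂: ΔP = 70, V ≈ 6.4 × 70^0.62 ≈ 89.15 kt.
ΔV over 36 h = 3.19 kt → 24 h equivalent = 3.19 × 24/36 ≈ 2.13 kt.
2 kt < 30 kt ⇒ not rapid intensification.

2 kt, no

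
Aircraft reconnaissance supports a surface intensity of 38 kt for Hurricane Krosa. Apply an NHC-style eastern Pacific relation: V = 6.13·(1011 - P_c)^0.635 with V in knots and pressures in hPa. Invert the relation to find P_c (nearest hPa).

ΔP = (V / 6.13)^(1/0.635) = (38/6.13)^1.575.
38/6.13 = 6.199; 6.199^1.575 ≈ 17.69 hPa.
P_c = 1011 − 17.69 = 993.31 ≈ 993 hPa.

993 hPa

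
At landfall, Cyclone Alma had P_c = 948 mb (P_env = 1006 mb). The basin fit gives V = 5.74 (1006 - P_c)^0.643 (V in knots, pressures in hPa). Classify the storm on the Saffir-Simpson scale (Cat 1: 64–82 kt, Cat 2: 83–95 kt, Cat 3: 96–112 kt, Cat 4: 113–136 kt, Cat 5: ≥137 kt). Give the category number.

1

ΔP = 1006 − 948 = 58 mb.
V ≈ 5.74 × 58^0.643 = 5.74 × 13.61 ≈ 78 kt.
78 kt falls in the Category 1 band.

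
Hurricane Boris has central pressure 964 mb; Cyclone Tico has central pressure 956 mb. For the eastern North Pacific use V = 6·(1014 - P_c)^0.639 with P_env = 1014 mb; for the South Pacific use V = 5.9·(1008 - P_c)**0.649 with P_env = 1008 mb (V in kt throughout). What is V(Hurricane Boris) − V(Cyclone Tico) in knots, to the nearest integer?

-4 kt

Hurricane Boris: ΔP = 50; V ≈ 6 × 50^0.639 ≈ 73.08 kt.
Cyclone Tico: ΔP = 52; V ≈ 5.9 × 52^0.649 ≈ 76.65 kt.
Difference ≈ 73.08 − 76.65 = -3.57 → -4 kt.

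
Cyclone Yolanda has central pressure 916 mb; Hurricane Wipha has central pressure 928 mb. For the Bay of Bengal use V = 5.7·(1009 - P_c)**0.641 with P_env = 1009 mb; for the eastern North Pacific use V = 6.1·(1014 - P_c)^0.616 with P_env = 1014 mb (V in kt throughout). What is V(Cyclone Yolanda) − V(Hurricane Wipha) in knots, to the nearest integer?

Cyclone Yolanda: ΔP = 93; V ≈ 5.7 × 93^0.641 ≈ 104.15 kt.
Hurricane Wipha: ΔP = 86; V ≈ 6.1 × 86^0.616 ≈ 94.84 kt.
Difference ≈ 104.15 − 94.84 = 9.31 → 9 kt.

9 kt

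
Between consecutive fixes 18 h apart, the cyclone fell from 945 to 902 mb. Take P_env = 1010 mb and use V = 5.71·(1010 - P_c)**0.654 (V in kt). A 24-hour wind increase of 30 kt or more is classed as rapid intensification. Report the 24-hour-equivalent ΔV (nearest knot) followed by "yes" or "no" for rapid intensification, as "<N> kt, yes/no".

46 kt, yes

V₁: ΔP = 65, V ≈ 5.71 × 65^0.654 ≈ 87.56 kt.
V₂: ΔP = 108, V ≈ 5.71 × 108^0.654 ≈ 122.04 kt.
ΔV over 18 h = 34.48 kt → 24 h equivalent = 34.48 × 24/18 ≈ 45.97 kt.
46 kt ≥ 30 kt ⇒ rapid intensification.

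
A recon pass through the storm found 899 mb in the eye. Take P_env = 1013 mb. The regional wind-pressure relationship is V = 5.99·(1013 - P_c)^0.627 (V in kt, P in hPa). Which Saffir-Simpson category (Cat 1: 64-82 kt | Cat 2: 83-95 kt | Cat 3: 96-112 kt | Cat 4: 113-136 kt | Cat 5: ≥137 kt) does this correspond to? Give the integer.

4

ΔP = 1013 − 899 = 114 mb.
V ≈ 5.99 × 114^0.627 = 5.99 × 19.48 ≈ 117 kt.
117 kt falls in the Category 4 band.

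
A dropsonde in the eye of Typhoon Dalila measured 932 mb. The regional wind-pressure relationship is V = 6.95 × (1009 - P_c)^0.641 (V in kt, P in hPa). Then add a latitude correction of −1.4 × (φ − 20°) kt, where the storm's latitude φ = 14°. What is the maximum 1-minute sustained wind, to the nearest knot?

ΔP = 1009 − 932 = 77 mb.
77^0.641 ≈ 16.190.
V ≈ 6.95 × 16.190 ≈ 112.5 kt.
Latitude correction: −1.4 × (14 − 20) = 8.4 kt.
Corrected V ≈ 120.9 kt → 121 kt.

121 kt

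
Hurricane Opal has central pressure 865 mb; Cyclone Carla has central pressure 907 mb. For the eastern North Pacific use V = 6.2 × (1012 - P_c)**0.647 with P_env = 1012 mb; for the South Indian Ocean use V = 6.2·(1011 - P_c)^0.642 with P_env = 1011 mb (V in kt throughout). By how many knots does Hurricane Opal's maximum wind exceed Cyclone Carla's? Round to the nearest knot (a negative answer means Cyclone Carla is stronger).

34 kt

Hurricane Opal: ΔP = 147; V ≈ 6.2 × 147^0.647 ≈ 156.55 kt.
Cyclone Carla: ΔP = 104; V ≈ 6.2 × 104^0.642 ≈ 122.27 kt.
Difference ≈ 156.55 − 122.27 = 34.28 → 34 kt.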